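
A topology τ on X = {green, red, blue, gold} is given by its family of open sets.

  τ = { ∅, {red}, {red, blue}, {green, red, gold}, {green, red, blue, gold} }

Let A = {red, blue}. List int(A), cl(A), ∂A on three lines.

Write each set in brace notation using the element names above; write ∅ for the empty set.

open subsets of A: ∅, {red}, {red, blue}; so int(A) = {red, blue}
closure: X∖int(X∖A) = X∖∅ = {green, red, blue, gold}
∂A = {green, red, blue, gold} minus {red, blue} = {green, gold}

int(A) = {red, blue}
cl(A)  = {green, red, blue, gold}
∂A     = {green, gold}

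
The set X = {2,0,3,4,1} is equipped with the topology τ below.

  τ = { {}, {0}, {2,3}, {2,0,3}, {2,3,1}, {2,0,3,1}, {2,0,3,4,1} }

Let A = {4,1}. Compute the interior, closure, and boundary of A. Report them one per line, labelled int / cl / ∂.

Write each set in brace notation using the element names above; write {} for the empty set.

int(A) = {}
cl(A)  = {4,1}
∂A     = {4,1}

U open, U⊆A: {}. int(A) = ⋃ = {}
X∖A={2,0,3}, int(X∖A)={2,0,3}, hence cl(A)={4,1}
∂A: remove int from cl → {4,1}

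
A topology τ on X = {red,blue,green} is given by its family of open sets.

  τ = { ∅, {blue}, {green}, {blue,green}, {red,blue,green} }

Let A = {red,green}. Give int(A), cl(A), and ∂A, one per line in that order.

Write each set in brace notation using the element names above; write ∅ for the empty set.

int(A) = {green}
cl(A)  = {red,green}
∂A     = {red}

U open, U⊆A: ∅, {green}. int(A) = ⋃ = {green}
X∖A={blue}, int(X∖A)={blue}, hence cl(A)={red,green}
∂A: remove int from cl → {red}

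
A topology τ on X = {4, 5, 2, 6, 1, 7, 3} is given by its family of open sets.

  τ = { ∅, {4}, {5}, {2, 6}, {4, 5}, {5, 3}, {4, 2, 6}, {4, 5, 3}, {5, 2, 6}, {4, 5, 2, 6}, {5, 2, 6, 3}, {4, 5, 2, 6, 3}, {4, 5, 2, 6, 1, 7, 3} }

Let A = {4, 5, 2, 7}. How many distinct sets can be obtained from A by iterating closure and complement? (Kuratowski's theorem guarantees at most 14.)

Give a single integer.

complement {6, 1, 3}; its interior ∅; cl(A) = X∖∅ = {4, 5, 2, 6, 1, 7, 3}
With k = closure, c = complement:
  1. A     = {4, 5, 2, 7}
  2. kA    = {4, 5, 2, 6, 1, 7, 3}
  3. cA    = {6, 1, 3}
  4. ckA   = ∅
  5. kcA   = {2, 6, 1, 7, 3}
  6. ckcA  = {4, 5}
  7. kckcA = {4, 5, 1, 7, 3}
  8. ckckcA = {2, 6}
  9. kckckcA = {2, 6, 1, 7}
  10. ckckckcA = {4, 5, 3}
k, c of each give nothing new

10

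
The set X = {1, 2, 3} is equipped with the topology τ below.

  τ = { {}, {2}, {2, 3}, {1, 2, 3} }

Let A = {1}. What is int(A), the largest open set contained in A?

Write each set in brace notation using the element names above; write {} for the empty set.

{}

U open, U⊆A: {}. int(A) = ⋃ = {}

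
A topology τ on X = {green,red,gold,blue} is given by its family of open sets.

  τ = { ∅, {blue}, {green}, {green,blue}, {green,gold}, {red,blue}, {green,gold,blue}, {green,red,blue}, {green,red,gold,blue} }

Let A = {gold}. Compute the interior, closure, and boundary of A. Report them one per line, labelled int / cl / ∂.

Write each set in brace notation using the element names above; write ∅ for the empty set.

int(A) = ∅
cl(A)  = {gold}
∂A     = {gold}

open subsets of A: ∅; so int(A) = ∅
closure: X∖int(X∖A) = X∖{green,red,blue} = {gold}
∂A = {gold} minus ∅ = {gold}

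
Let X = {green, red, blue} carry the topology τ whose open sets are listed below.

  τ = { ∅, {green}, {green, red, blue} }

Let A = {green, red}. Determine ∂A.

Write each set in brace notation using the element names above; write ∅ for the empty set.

interior: largest open inside A is {green} (from ∅, {green})
cl via duality: int({blue}) = ∅, so X∖∅ = {green, red, blue}
cl∖int = {red, blue}

{red, blue}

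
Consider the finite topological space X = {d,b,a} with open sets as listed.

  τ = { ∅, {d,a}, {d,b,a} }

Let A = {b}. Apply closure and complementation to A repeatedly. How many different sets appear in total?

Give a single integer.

complement {d,a}; its interior {d,a}; cl(A) = X∖{d,a} = {b}
With k = closure, c = complement:
  1. A     = {b}
  2. cA    = {d,a}
  3. kcA   = {d,b,a}
  4. ckcA  = ∅
k, c of each give nothing new

4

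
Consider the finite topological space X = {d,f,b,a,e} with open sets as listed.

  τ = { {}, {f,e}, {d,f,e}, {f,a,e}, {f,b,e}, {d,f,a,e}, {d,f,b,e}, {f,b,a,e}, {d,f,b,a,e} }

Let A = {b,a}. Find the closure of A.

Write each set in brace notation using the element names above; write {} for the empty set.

{b,a}

complement {d,f,e}; its interior {d,f,e}; cl(A) = X∖{d,f,e} = {b,a}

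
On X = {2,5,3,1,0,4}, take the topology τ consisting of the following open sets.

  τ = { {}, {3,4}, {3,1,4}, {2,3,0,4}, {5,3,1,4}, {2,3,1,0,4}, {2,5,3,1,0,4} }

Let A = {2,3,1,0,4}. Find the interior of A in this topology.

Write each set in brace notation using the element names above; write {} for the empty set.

opens ⊆ A: {}, {3,4}, {3,1,4}, {2,3,0,4}, {2,3,1,0,4}; union → int = {2,3,1,0,4}

{2,3,1,0,4}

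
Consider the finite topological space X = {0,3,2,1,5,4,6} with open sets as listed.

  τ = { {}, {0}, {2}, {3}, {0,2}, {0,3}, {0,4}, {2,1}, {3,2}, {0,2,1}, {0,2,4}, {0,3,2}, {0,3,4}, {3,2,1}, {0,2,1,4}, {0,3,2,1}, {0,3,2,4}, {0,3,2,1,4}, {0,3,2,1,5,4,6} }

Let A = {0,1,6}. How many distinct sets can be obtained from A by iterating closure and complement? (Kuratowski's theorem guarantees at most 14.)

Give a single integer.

10

closure: X∖int(X∖A) = X∖{3,2} = {0,1,5,4,6}
Let k=closure and c=complement:
  1. A     = {0,1,6}
  2. kA    = {0,1,5,4,6}
  3. cA    = {3,2,5,4}
  4. ckA   = {3,2}
  5. kcA   = {3,2,1,5,4,6}
  6. kckA  = {3,2,1,5,6}
  7. ckcA  = {0}
  8. ckckA = {0,4}
  9. kckcA = {0,5,4,6}
  10. ckckcA = {3,2,1}
— saturated at 10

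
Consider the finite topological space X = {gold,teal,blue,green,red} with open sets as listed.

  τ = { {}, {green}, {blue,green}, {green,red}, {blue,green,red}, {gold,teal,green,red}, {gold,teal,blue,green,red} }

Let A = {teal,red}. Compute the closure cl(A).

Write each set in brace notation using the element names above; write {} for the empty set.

{gold,teal,red}

complement {gold,blue,green}; its interior {blue,green}; cl(A) = X∖{blue,green} = {gold,teal,red}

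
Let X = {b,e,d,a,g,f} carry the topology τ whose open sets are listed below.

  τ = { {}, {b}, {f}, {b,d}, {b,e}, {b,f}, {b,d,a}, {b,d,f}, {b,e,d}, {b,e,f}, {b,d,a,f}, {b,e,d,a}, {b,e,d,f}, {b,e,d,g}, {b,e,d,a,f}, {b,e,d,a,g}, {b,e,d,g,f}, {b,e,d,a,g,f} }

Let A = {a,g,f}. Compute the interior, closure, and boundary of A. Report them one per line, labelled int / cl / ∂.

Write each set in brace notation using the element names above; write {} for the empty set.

open subsets of A: {}, {f}; so int(A) = {f}
closure: X∖int(X∖A) = X∖{b,e,d} = {a,g,f}
∂A = {a,g,f} minus {f} = {a,g}

int(A) = {f}
cl(A)  = {a,g,f}
∂A     = {a,g}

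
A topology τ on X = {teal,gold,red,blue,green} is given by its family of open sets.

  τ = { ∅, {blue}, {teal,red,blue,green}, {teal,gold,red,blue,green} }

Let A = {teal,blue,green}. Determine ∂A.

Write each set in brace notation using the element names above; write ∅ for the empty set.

{teal,gold,red,green}

U open, U⊆A: ∅, {blue}. int(A) = ⋃ = {blue}
X∖A={gold,red}, int(X∖A)=∅, hence cl(A)={teal,gold,red,blue,green}
∂A: remove int from cl → {teal,gold,red,green}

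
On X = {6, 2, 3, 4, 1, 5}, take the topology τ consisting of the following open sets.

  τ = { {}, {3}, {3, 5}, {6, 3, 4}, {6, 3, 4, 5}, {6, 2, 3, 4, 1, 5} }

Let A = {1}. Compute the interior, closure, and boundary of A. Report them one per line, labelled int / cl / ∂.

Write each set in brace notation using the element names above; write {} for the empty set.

opens ⊆ A: {}; union → int = {}
complement {6, 2, 3, 4, 5}; its interior {6, 3, 4, 5}; cl(A) = X∖{6, 3, 4, 5} = {2, 1}
boundary = {2, 1} ∖ {} = {2, 1}

int(A) = {}
cl(A)  = {2, 1}
∂A     = {2, 1}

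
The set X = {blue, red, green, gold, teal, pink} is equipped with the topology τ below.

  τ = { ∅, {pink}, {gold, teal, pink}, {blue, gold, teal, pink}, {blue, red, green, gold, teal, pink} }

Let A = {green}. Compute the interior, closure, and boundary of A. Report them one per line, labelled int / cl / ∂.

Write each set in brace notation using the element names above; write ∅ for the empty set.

U open, U⊆A: ∅. int(A) = ⋃ = ∅
X∖A={blue, red, gold, teal, pink}, int(X∖A)={blue, gold, teal, pink}, hence cl(A)={red, green}
∂A: remove int from cl → {red, green}

int(A) = ∅
cl(A)  = {red, green}
∂A     = {red, green}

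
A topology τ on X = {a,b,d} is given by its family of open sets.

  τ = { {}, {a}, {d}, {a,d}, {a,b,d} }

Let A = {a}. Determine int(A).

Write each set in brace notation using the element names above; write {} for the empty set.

{a}

interior: largest open inside A is {a} (from {}, {a})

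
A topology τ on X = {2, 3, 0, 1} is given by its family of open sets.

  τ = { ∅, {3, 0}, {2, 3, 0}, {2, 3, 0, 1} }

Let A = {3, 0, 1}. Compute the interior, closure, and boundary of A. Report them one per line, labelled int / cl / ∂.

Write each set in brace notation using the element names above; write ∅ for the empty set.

open subsets of A: ∅, {3, 0}; so int(A) = {3, 0}
closure: X∖int(X∖A) = X∖∅ = {2, 3, 0, 1}
∂A = {2, 3, 0, 1} minus {3, 0} = {2, 1}

int(A) = {3, 0}
cl(A)  = {2, 3, 0, 1}
∂A     = {2, 1}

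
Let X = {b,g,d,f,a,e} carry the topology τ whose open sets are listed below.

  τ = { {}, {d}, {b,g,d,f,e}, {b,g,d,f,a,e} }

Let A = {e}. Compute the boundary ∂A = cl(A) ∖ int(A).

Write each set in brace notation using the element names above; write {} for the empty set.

interior: largest open inside A is {} (from {})
cl via duality: int({b,g,d,f,a}) = {d}, so X∖{d} = {b,g,f,a,e}
cl∖int = {b,g,f,a,e}

{b,g,f,a,e}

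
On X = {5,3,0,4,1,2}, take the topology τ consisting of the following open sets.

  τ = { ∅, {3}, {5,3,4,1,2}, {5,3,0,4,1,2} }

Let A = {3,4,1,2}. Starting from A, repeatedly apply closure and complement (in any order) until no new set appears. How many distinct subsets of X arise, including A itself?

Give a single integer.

6

complement {5,0}; its interior ∅; cl(A) = X∖∅ = {5,3,0,4,1,2}
With k = closure, c = complement:
  1. A     = {3,4,1,2}
  2. kA    = {5,3,0,4,1,2}
  3. cA    = {5,0}
  4. ckA   = ∅
  5. kcA   = {5,0,4,1,2}
  6. ckcA  = {3}
k, c of each give nothing new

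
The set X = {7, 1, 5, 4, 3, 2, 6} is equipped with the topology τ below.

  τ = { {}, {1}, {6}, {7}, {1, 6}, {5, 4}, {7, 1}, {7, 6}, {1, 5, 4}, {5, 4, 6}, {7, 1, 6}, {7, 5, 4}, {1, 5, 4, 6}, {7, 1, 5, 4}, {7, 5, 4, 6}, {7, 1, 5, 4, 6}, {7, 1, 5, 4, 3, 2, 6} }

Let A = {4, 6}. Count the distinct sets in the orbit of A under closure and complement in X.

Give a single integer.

complement {7, 1, 5, 3, 2}; its interior {7, 1}; cl(A) = X∖{7, 1} = {5, 4, 3, 2, 6}
With k = closure, c = complement:
  1. A     = {4, 6}
  2. kA    = {5, 4, 3, 2, 6}
  3. cA    = {7, 1, 5, 3, 2}
  4. ckA   = {7, 1}
  5. kcA   = {7, 1, 5, 4, 3, 2}
  6. kckA  = {7, 1, 3, 2}
  7. ckcA  = {6}
  8. ckckA = {5, 4, 6}
  9. kckcA = {3, 2, 6}
  10. ckckcA = {7, 1, 5, 4}
k, c of each give nothing new

10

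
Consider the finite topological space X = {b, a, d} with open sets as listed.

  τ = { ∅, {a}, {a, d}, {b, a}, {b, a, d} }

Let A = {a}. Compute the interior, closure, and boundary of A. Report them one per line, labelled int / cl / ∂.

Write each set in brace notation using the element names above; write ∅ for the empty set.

U open, U⊆A: ∅, {a}. int(A) = ⋃ = {a}
X∖A={b, d}, int(X∖A)=∅, hence cl(A)={b, a, d}
∂A: remove int from cl → {b, d}

int(A) = {a}
cl(A)  = {b, a, d}
∂A     = {b, d}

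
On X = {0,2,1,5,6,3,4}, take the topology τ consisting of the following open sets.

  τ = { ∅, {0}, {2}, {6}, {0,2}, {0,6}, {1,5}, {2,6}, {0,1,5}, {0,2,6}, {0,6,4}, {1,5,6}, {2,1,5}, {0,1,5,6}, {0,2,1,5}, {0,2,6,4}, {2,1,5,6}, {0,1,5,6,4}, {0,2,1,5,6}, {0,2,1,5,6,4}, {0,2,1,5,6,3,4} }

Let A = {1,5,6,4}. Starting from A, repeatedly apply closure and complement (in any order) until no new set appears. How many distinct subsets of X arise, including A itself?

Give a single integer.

cl via duality: int({0,2,3}) = {0,2}, so X∖{0,2} = {1,5,6,3,4}
Write k for closure, c for complement:
  1. A     = {1,5,6,4}
  2. kA    = {1,5,6,3,4}
  3. cA    = {0,2,3}
  4. ckA   = {0,2}
  5. kcA   = {0,2,3,4}
  6. ckcA  = {1,5,6}
applying k or c yields no new set

6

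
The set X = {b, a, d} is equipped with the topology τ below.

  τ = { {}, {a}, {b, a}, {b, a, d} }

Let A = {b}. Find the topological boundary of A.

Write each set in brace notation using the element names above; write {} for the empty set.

opens ⊆ A: {}; union → int = {}
complement {a, d}; its interior {a}; cl(A) = X∖{a} = {b, d}
boundary = {b, d} ∖ {} = {b, d}

{b, d}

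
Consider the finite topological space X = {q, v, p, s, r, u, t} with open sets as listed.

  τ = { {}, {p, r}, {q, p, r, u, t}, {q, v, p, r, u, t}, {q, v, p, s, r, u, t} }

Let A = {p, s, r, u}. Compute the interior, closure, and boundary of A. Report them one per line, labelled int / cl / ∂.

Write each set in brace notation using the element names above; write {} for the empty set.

open subsets of A: {}, {p, r}; so int(A) = {p, r}
closure: X∖int(X∖A) = X∖{} = {q, v, p, s, r, u, t}
∂A = {q, v, p, s, r, u, t} minus {p, r} = {q, v, s, u, t}

int(A) = {p, r}
cl(A)  = {q, v, p, s, r, u, t}
∂A     = {q, v, s, u, t}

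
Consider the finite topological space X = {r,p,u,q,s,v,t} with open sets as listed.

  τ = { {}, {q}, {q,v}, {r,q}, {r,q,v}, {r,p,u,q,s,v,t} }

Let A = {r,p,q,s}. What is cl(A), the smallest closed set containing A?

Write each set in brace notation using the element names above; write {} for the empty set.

{r,p,u,q,s,v,t}

cl via duality: int({u,v,t}) = {}, so X∖{} = {r,p,u,q,s,v,t}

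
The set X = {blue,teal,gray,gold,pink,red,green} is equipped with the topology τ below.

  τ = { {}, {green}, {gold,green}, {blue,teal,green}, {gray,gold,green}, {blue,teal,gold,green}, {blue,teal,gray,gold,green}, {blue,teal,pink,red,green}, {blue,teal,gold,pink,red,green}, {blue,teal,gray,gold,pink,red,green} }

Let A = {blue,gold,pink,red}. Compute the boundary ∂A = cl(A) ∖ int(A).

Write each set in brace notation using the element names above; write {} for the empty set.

opens ⊆ A: {}; union → int = {}
complement {teal,gray,green}; its interior {green}; cl(A) = X∖{green} = {blue,teal,gray,gold,pink,red}
boundary = {blue,teal,gray,gold,pink,red} ∖ {} = {blue,teal,gray,gold,pink,red}

{blue,teal,gray,gold,pink,red}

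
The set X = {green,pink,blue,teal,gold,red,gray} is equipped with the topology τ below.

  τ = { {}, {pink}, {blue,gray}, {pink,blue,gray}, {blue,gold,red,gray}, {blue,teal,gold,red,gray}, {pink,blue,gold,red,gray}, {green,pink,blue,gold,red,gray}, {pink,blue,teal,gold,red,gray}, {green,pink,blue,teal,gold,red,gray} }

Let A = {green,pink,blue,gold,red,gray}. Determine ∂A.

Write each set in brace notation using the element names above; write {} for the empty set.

open subsets of A: {}, {pink}, {blue,gray}, {pink,blue,gray}, {blue,gold,red,gray}, {pink,blue,gold,red,gray}, {green,pink,blue,gold,red,gray}; so int(A) = {green,pink,blue,gold,red,gray}
closure: X∖int(X∖A) = X∖{} = {green,pink,blue,teal,gold,red,gray}
∂A = {green,pink,blue,teal,gold,red,gray} minus {green,pink,blue,gold,red,gray} = {teal}

{teal}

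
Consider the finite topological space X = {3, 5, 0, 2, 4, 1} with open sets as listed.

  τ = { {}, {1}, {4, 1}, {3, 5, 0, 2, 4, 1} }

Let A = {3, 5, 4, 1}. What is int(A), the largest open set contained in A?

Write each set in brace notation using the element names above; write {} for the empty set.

open subsets of A: {}, {1}, {4, 1}; so int(A) = {4, 1}

{4, 1}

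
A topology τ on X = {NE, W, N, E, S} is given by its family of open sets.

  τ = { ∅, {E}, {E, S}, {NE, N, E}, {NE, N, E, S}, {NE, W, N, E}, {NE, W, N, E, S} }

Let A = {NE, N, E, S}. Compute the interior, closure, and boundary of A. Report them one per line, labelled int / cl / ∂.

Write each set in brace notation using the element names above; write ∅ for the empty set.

opens ⊆ A: ∅, {E}, {E, S}, {NE, N, E}, {NE, N, E, S}; union → int = {NE, N, E, S}
complement {W}; its interior ∅; cl(A) = X∖∅ = {NE, W, N, E, S}
boundary = {NE, W, N, E, S} ∖ {NE, N, E, S} = {W}

int(A) = {NE, N, E, S}
cl(A)  = {NE, W, N, E, S}
∂A     = {W}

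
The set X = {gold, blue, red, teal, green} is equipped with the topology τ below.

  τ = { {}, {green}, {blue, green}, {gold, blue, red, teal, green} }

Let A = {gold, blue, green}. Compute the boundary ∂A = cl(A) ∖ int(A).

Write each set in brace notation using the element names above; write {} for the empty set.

{gold, red, teal}

interior: largest open inside A is {blue, green} (from {}, {green}, {blue, green})
cl via duality: int({red, teal}) = {}, so X∖{} = {gold, blue, red, teal, green}
cl∖int = {gold, red, teal}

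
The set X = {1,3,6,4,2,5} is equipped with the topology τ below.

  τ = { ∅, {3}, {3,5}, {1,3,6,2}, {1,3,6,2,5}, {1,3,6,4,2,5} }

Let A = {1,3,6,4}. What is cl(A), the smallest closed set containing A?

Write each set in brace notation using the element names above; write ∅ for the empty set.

complement {2,5}; its interior ∅; cl(A) = X∖∅ = {1,3,6,4,2,5}

{1,3,6,4,2,5}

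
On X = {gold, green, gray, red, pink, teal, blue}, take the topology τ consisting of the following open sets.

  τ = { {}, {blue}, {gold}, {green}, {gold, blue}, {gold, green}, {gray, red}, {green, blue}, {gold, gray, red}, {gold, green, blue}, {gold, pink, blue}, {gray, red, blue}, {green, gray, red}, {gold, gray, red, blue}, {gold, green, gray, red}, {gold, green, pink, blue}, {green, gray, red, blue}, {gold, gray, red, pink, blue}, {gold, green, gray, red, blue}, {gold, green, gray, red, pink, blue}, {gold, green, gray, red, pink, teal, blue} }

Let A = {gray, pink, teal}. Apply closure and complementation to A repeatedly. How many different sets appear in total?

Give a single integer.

10

complement {gold, green, red, blue}; its interior {gold, green, blue}; cl(A) = X∖{gold, green, blue} = {gray, red, pink, teal}
With k = closure, c = complement:
  1. A     = {gray, pink, teal}
  2. kA    = {gray, red, pink, teal}
  3. cA    = {gold, green, red, blue}
  4. ckA   = {gold, green, blue}
  5. kcA   = {gold, green, gray, red, pink, teal, blue}
  6. kckA  = {gold, green, pink, teal, blue}
  7. ckcA  = {}
  8. ckckA = {gray, red}
  9. kckckA = {gray, red, teal}
  10. ckckckA = {gold, green, pink, blue}
k, c of each give nothing new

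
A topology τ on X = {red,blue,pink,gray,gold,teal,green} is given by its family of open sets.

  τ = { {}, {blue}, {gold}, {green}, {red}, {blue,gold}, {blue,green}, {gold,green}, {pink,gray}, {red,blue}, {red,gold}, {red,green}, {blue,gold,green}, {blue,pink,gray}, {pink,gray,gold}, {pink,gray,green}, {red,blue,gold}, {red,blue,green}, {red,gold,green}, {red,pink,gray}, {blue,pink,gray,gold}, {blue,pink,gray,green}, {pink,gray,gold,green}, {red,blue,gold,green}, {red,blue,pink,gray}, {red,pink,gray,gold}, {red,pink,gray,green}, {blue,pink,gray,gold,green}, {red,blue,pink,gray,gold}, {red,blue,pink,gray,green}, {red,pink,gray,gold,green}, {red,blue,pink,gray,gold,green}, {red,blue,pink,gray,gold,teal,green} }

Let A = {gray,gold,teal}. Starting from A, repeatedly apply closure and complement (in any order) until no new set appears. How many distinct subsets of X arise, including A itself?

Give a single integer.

X∖A={red,blue,pink,green}, int(X∖A)={red,blue,green}, hence cl(A)={pink,gray,gold,teal}
Orbit (k=closure, c=complement):
  1. A     = {gray,gold,teal}
  2. kA    = {pink,gray,gold,teal}
  3. cA    = {red,blue,pink,green}
  4. ckA   = {red,blue,green}
  5. kcA   = {red,blue,pink,gray,teal,green}
  6. kckA  = {red,blue,teal,green}
  7. ckcA  = {gold}
  8. ckckA = {pink,gray,gold}
  9. kckcA = {gold,teal}
  10. ckckcA = {red,blue,pink,gray,green}
(closed under both — stop)

10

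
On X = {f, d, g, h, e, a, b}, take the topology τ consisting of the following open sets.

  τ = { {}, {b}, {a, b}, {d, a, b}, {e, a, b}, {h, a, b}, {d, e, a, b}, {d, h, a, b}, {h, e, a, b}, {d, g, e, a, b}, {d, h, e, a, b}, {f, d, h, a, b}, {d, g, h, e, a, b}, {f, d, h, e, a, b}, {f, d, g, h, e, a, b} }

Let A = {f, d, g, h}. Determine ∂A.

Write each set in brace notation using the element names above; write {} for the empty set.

{f, d, g, h}

U open, U⊆A: {}. int(A) = ⋃ = {}
X∖A={e, a, b}, int(X∖A)={e, a, b}, hence cl(A)={f, d, g, h}
∂A: remove int from cl → {f, d, g, h}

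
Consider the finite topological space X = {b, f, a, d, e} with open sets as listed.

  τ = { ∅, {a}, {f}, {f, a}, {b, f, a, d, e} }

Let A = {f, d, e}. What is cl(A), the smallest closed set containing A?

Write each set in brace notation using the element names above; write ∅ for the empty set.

complement {b, a}; its interior {a}; cl(A) = X∖{a} = {b, f, d, e}

{b, f, d, e}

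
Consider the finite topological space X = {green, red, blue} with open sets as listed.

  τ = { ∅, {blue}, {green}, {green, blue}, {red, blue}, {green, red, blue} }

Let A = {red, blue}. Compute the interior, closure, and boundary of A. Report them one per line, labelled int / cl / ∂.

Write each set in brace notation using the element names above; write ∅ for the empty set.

int(A) = {red, blue}
cl(A)  = {red, blue}
∂A     = ∅

opens ⊆ A: ∅, {blue}, {red, blue}; union → int = {red, blue}
complement {green}; its interior {green}; cl(A) = X∖{green} = {red, blue}
boundary = {red, blue} ∖ {red, blue} = ∅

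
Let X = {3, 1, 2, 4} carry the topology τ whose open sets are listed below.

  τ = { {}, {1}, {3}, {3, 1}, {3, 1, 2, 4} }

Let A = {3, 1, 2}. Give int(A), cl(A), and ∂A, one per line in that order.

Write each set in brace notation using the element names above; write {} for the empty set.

int(A) = {3, 1}
cl(A)  = {3, 1, 2, 4}
∂A     = {2, 4}

interior: largest open inside A is {3, 1} (from {}, {3}, {1}, {3, 1})
cl via duality: int({4}) = {}, so X∖{} = {3, 1, 2, 4}
cl∖int = {2, 4}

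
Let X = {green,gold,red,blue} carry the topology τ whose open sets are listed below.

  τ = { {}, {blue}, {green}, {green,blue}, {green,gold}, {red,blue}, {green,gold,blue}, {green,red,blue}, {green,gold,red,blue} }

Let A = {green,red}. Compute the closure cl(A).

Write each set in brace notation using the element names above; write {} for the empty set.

complement {gold,blue}; its interior {blue}; cl(A) = X∖{blue} = {green,gold,red}

{green,gold,red}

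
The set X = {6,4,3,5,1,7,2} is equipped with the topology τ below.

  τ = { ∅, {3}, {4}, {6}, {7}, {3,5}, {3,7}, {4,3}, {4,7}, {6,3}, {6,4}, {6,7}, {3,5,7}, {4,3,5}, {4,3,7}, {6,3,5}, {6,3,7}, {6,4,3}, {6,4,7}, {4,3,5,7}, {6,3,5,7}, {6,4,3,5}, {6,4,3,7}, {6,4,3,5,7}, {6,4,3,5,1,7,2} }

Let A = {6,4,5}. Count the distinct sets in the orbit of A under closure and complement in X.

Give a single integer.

complement {3,1,7,2}; its interior {3,7}; cl(A) = X∖{3,7} = {6,4,5,1,2}
With k = closure, c = complement:
  1. A     = {6,4,5}
  2. kA    = {6,4,5,1,2}
  3. cA    = {3,1,7,2}
  4. ckA   = {3,7}
  5. kcA   = {3,5,1,7,2}
  6. ckcA  = {6,4}
  7. kckcA = {6,4,1,2}
  8. ckckcA = {3,5,7}
k, c of each give nothing new

8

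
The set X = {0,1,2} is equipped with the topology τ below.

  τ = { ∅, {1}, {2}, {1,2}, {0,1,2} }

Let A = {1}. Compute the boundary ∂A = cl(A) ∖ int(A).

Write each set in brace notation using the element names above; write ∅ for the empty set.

interior: largest open inside A is {1} (from ∅, {1})
cl via duality: int({0,2}) = {2}, so X∖{2} = {0,1}
cl∖int = {0}

{0}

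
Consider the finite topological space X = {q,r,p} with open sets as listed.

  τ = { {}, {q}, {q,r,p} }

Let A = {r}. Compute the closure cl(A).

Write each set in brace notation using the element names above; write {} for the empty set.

{r,p}

complement {q,p}; its interior {q}; cl(A) = X∖{q} = {r,p}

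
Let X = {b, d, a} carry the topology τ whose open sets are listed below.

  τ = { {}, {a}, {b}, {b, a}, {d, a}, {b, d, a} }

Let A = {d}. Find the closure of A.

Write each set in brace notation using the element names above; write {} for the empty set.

{d}

closure: X∖int(X∖A) = X∖{b, a} = {d}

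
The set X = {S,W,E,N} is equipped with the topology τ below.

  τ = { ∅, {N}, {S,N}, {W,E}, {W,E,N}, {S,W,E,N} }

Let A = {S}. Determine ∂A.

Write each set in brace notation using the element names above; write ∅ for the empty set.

{S}

U open, U⊆A: ∅. int(A) = ⋃ = ∅
X∖A={W,E,N}, int(X∖A)={W,E,N}, hence cl(A)={S}
∂A: remove int from cl → {S}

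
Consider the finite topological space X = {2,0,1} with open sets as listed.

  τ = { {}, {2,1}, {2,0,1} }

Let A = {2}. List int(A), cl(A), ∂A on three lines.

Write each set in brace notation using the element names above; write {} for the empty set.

int(A) = {}
cl(A)  = {2,0,1}
∂A     = {2,0,1}

U open, U⊆A: {}. int(A) = ⋃ = {}
X∖A={0,1}, int(X∖A)={}, hence cl(A)={2,0,1}
∂A: remove int from cl → {2,0,1}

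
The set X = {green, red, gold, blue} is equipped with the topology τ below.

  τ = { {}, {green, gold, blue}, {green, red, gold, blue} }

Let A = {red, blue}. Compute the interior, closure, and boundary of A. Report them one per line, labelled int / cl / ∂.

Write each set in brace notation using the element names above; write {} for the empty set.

open subsets of A: {}; so int(A) = {}
closure: X∖int(X∖A) = X∖{} = {green, red, gold, blue}
∂A = {green, red, gold, blue} minus {} = {green, red, gold, blue}

int(A) = {}
cl(A)  = {green, red, gold, blue}
∂A     = {green, red, gold, blue}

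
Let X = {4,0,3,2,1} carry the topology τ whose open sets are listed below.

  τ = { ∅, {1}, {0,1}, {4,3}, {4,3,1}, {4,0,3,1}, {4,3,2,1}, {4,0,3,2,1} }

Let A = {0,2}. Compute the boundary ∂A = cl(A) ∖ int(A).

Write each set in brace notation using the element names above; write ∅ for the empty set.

{0,2}

opens ⊆ A: ∅; union → int = ∅
complement {4,3,1}; its interior {4,3,1}; cl(A) = X∖{4,3,1} = {0,2}
boundary = {0,2} ∖ ∅ = {0,2}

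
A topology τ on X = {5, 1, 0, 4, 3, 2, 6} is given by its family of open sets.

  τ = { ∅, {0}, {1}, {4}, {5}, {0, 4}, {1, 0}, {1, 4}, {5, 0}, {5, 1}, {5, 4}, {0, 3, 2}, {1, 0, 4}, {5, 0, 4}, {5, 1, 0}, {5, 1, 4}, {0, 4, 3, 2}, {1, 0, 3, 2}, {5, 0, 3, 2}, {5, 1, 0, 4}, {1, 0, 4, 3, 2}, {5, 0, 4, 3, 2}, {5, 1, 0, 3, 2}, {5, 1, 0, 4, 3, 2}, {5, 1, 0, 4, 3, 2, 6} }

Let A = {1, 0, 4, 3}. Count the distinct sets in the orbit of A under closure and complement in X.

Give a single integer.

cl via duality: int({5, 2, 6}) = {5}, so X∖{5} = {1, 0, 4, 3, 2, 6}
Write k for closure, c for complement:
  1. A     = {1, 0, 4, 3}
  2. kA    = {1, 0, 4, 3, 2, 6}
  3. cA    = {5, 2, 6}
  4. ckA   = {5}
  5. kcA   = {5, 3, 2, 6}
  6. kckA  = {5, 6}
  7. ckcA  = {1, 0, 4}
  8. ckckA = {1, 0, 4, 3, 2}
applying k or c yields no new set

8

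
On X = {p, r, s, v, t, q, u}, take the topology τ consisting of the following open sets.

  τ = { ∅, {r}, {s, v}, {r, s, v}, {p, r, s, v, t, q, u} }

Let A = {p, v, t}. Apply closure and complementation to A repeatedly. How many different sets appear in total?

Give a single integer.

closure: X∖int(X∖A) = X∖{r} = {p, s, v, t, q, u}
Let k=closure and c=complement:
  1. A     = {p, v, t}
  2. kA    = {p, s, v, t, q, u}
  3. cA    = {r, s, q, u}
  4. ckA   = {r}
  5. kcA   = {p, r, s, v, t, q, u}
  6. kckA  = {p, r, t, q, u}
  7. ckcA  = ∅
  8. ckckA = {s, v}
— saturated at 8

8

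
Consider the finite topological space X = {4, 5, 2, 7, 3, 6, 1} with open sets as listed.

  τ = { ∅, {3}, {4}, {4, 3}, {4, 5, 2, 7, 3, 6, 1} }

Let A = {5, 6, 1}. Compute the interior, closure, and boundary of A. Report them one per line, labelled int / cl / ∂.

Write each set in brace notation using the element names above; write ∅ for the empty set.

U open, U⊆A: ∅. int(A) = ⋃ = ∅
X∖A={4, 2, 7, 3}, int(X∖A)={4, 3}, hence cl(A)={5, 2, 7, 6, 1}
∂A: remove int from cl → {5, 2, 7, 6, 1}

int(A) = ∅
cl(A)  = {5, 2, 7, 6, 1}
∂A     = {5, 2, 7, 6, 1}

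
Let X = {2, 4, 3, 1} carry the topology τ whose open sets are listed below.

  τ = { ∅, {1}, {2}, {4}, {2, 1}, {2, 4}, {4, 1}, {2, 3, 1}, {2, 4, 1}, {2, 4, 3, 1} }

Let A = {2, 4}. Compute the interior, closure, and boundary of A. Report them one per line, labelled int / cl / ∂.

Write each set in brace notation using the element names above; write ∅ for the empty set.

int(A) = {2, 4}
cl(A)  = {2, 4, 3}
∂A     = {3}

open subsets of A: ∅, {4}, {2}, {2, 4}; so int(A) = {2, 4}
closure: X∖int(X∖A) = X∖{1} = {2, 4, 3}
∂A = {2, 4, 3} minus {2, 4} = {3}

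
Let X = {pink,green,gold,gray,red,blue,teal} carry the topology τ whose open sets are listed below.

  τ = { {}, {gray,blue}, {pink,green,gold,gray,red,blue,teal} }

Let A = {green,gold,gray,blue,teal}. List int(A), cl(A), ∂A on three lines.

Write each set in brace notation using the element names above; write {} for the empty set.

int(A) = {gray,blue}
cl(A)  = {pink,green,gold,gray,red,blue,teal}
∂A     = {pink,green,gold,red,teal}

interior: largest open inside A is {gray,blue} (from {}, {gray,blue})
cl via duality: int({pink,red}) = {}, so X∖{} = {pink,green,gold,gray,red,blue,teal}
cl∖int = {pink,green,gold,red,teal}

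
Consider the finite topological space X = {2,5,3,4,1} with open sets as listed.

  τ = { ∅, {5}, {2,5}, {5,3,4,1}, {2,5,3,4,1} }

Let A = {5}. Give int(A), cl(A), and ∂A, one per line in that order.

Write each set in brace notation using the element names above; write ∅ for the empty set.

U open, U⊆A: ∅, {5}. int(A) = ⋃ = {5}
X∖A={2,3,4,1}, int(X∖A)=∅, hence cl(A)={2,5,3,4,1}
∂A: remove int from cl → {2,3,4,1}

int(A) = {5}
cl(A)  = {2,5,3,4,1}
∂A     = {2,3,4,1}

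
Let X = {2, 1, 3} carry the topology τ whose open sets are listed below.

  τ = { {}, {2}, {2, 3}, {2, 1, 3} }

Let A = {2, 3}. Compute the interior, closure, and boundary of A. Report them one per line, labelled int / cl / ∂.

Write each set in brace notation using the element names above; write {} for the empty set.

int(A) = {2, 3}
cl(A)  = {2, 1, 3}
∂A     = {1}

U open, U⊆A: {}, {2}, {2, 3}. int(A) = ⋃ = {2, 3}
X∖A={1}, int(X∖A)={}, hence cl(A)={2, 1, 3}
∂A: remove int from cl → {1}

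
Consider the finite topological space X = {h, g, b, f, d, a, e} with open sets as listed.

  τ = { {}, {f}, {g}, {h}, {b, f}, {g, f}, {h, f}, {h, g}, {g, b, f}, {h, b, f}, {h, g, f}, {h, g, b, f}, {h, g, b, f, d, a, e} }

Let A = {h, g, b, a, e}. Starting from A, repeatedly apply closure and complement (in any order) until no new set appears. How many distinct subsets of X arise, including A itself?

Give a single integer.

8

complement {f, d}; its interior {f}; cl(A) = X∖{f} = {h, g, b, d, a, e}
With k = closure, c = complement:
  1. A     = {h, g, b, a, e}
  2. kA    = {h, g, b, d, a, e}
  3. cA    = {f, d}
  4. ckA   = {f}
  5. kcA   = {b, f, d, a, e}
  6. ckcA  = {h, g}
  7. kckcA = {h, g, d, a, e}
  8. ckckcA = {b, f}
k, c of each give nothing new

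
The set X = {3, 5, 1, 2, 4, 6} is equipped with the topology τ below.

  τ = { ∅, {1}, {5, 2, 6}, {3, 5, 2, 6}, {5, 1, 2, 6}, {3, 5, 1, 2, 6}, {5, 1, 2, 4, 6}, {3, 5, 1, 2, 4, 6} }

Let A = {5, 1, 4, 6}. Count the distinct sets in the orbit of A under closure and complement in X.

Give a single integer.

X∖A={3, 2}, int(X∖A)=∅, hence cl(A)={3, 5, 1, 2, 4, 6}
Orbit (k=closure, c=complement):
  1. A     = {5, 1, 4, 6}
  2. kA    = {3, 5, 1, 2, 4, 6}
  3. cA    = {3, 2}
  4. ckA   = ∅
  5. kcA   = {3, 5, 2, 4, 6}
  6. ckcA  = {1}
  7. kckcA = {1, 4}
  8. ckckcA = {3, 5, 2, 6}
(closed under both — stop)

8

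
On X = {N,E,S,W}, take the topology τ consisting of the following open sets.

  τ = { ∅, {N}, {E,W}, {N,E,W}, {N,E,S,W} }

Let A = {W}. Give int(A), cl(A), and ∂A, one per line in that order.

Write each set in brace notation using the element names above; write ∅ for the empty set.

interior: largest open inside A is ∅ (from ∅)
cl via duality: int({N,E,S}) = {N}, so X∖{N} = {E,S,W}
cl∖int = {E,S,W}

int(A) = ∅
cl(A)  = {E,S,W}
∂A     = {E,S,W}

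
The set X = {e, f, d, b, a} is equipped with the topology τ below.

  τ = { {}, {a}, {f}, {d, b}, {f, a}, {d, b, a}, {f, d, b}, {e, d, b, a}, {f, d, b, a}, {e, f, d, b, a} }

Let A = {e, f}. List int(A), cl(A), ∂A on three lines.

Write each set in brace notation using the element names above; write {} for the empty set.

interior: largest open inside A is {f} (from {}, {f})
cl via duality: int({d, b, a}) = {d, b, a}, so X∖{d, b, a} = {e, f}
cl∖int = {e}

int(A) = {f}
cl(A)  = {e, f}
∂A     = {e}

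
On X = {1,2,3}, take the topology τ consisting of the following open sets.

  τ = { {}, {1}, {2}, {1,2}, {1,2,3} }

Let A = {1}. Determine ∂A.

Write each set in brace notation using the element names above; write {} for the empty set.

interior: largest open inside A is {1} (from {}, {1})
cl via duality: int({2,3}) = {2}, so X∖{2} = {1,3}
cl∖int = {3}

{3}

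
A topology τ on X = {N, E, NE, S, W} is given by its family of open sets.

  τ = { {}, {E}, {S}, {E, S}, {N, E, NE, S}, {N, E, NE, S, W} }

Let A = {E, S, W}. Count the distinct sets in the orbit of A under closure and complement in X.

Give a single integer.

6

X∖A={N, NE}, int(X∖A)={}, hence cl(A)={N, E, NE, S, W}
Orbit (k=closure, c=complement):
  1. A     = {E, S, W}
  2. kA    = {N, E, NE, S, W}
  3. cA    = {N, NE}
  4. ckA   = {}
  5. kcA   = {N, NE, W}
  6. ckcA  = {E, S}
(closed under both — stop)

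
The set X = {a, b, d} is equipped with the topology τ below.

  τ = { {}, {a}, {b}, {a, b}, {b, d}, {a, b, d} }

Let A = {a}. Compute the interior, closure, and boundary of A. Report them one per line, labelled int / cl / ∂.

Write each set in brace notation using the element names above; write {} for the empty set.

opens ⊆ A: {}, {a}; union → int = {a}
complement {b, d}; its interior {b, d}; cl(A) = X∖{b, d} = {a}
boundary = {a} ∖ {a} = {}

int(A) = {a}
cl(A)  = {a}
∂A     = {}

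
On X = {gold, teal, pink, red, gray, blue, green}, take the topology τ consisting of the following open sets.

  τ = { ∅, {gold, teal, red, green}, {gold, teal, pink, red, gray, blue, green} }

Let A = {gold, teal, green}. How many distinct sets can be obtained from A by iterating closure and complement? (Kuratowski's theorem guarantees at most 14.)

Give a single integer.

4

cl via duality: int({pink, red, gray, blue}) = ∅, so X∖∅ = {gold, teal, pink, red, gray, blue, green}
Write k for closure, c for complement:
  1. A     = {gold, teal, green}
  2. kA    = {gold, teal, pink, red, gray, blue, green}
  3. cA    = {pink, red, gray, blue}
  4. ckA   = ∅
applying k or c yields no new set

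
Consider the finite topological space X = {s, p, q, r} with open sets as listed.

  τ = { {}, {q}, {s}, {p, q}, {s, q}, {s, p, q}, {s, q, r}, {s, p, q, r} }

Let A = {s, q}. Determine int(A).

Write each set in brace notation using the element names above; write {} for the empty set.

{s, q}

interior: largest open inside A is {s, q} (from {}, {q}, {s}, {s, q})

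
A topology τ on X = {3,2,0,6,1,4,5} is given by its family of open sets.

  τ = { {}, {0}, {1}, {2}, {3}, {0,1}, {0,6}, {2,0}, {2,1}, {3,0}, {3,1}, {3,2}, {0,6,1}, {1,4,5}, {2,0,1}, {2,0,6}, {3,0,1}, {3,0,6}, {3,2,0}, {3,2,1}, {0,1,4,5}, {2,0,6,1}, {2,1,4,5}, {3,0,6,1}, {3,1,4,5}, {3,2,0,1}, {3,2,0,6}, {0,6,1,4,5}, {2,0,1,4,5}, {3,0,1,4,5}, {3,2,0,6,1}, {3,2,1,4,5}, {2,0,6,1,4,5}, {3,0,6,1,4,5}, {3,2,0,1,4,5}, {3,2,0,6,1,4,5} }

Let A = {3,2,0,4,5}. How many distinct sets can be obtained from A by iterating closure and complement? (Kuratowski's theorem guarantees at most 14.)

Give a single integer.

8

complement {6,1}; its interior {1}; cl(A) = X∖{1} = {3,2,0,6,4,5}
With k = closure, c = complement:
  1. A     = {3,2,0,4,5}
  2. kA    = {3,2,0,6,4,5}
  3. cA    = {6,1}
  4. ckA   = {1}
  5. kcA   = {6,1,4,5}
  6. kckA  = {1,4,5}
  7. ckcA  = {3,2,0}
  8. ckckA = {3,2,0,6}
k, c of each give nothing new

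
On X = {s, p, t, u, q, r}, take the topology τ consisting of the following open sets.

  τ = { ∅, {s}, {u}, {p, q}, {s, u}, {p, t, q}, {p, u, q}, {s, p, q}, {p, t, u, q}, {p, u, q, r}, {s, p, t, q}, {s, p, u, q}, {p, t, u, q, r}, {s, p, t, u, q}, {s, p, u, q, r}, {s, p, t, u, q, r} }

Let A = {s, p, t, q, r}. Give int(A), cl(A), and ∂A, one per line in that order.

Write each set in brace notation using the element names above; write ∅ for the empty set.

int(A) = {s, p, t, q}
cl(A)  = {s, p, t, q, r}
∂A     = {r}

U open, U⊆A: ∅, {s}, {p, q}, {s, p, q}, {p, t, q}, {s, p, t, q}. int(A) = ⋃ = {s, p, t, q}
X∖A={u}, int(X∖A)={u}, hence cl(A)={s, p, t, q, r}
∂A: remove int from cl → {r}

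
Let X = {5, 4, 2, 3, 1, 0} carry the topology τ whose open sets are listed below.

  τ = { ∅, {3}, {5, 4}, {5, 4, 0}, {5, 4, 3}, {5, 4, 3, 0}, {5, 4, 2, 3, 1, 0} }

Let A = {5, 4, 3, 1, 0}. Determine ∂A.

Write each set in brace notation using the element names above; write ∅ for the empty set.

{2, 1}

open subsets of A: ∅, {3}, {5, 4}, {5, 4, 0}, {5, 4, 3}, {5, 4, 3, 0}; so int(A) = {5, 4, 3, 0}
closure: X∖int(X∖A) = X∖∅ = {5, 4, 2, 3, 1, 0}
∂A = {5, 4, 2, 3, 1, 0} minus {5, 4, 3, 0} = {2, 1}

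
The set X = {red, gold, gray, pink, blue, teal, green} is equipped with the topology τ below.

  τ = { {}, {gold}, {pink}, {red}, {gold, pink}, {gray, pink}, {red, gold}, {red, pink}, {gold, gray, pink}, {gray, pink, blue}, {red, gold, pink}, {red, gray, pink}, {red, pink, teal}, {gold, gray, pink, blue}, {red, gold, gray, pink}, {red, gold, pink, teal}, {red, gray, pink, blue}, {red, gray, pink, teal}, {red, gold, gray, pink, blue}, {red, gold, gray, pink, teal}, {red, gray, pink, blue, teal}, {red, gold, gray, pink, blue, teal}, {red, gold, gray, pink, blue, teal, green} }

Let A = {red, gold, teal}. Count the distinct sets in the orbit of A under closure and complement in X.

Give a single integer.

X∖A={gray, pink, blue, green}, int(X∖A)={gray, pink, blue}, hence cl(A)={red, gold, teal, green}
Orbit (k=closure, c=complement):
  1. A     = {red, gold, teal}
  2. kA    = {red, gold, teal, green}
  3. cA    = {gray, pink, blue, green}
  4. ckA   = {gray, pink, blue}
  5. kcA   = {gray, pink, blue, teal, green}
  6. ckcA  = {red, gold}
(closed under both — stop)

6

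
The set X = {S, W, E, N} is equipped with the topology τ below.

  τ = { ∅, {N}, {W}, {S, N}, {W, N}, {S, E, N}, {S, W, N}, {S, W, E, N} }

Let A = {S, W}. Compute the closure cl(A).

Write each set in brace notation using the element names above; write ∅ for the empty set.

X∖A={E, N}, int(X∖A)={N}, hence cl(A)={S, W, E}

{S, W, E}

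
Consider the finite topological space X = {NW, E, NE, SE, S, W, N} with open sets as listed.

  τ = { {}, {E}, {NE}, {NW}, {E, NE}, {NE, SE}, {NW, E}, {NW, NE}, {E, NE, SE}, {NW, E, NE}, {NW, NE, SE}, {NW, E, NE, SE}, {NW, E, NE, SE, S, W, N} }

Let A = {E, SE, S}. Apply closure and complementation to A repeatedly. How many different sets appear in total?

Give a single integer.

closure: X∖int(X∖A) = X∖{NW, NE} = {E, SE, S, W, N}
Let k=closure and c=complement:
  1. A     = {E, SE, S}
  2. kA    = {E, SE, S, W, N}
  3. cA    = {NW, NE, W, N}
  4. ckA   = {NW, NE}
  5. kcA   = {NW, NE, SE, S, W, N}
  6. ckcA  = {E}
  7. kckcA = {E, S, W, N}
  8. ckckcA = {NW, NE, SE}
— saturated at 8

8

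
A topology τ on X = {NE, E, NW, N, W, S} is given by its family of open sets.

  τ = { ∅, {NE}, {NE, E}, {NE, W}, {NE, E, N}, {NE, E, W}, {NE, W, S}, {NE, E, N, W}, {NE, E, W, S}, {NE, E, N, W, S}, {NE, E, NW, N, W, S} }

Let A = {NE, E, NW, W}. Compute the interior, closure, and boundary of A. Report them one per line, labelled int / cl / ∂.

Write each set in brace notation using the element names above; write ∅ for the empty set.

opens ⊆ A: ∅, {NE}, {NE, W}, {NE, E}, {NE, E, W}; union → int = {NE, E, W}
complement {N, S}; its interior ∅; cl(A) = X∖∅ = {NE, E, NW, N, W, S}
boundary = {NE, E, NW, N, W, S} ∖ {NE, E, W} = {NW, N, S}

int(A) = {NE, E, W}
cl(A)  = {NE, E, NW, N, W, S}
∂A     = {NW, N, S}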